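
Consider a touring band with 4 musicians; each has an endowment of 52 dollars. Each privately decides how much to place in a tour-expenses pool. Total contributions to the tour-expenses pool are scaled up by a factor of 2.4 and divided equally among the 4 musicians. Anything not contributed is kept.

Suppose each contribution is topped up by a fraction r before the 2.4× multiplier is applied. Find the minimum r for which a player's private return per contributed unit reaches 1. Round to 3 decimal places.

0.667

With matching at rate r, one contributed unit becomes (1 + r) in the tour-expenses pool and returns 2.4 × (1 + r) / 4 to the contributor.
Setting this equal to 1: 1 + r = 4/2.4 = 1.6667.
So the minimum matching rate is r = 1.6667 − 1 = 0.667.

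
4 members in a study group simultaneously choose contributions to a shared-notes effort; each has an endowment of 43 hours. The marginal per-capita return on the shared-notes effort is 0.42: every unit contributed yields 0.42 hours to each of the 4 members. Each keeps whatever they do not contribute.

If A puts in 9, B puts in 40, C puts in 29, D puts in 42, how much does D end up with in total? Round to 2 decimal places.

51.40 hours

Total contributed: 9 + 40 + 29 + 42 = 120.
Each receives 0.42 × 120 = 50.40 from the shared-notes effort.
D keeps 43 − 42 = 1, so D's payoff is 1 + 50.40 = 51.40.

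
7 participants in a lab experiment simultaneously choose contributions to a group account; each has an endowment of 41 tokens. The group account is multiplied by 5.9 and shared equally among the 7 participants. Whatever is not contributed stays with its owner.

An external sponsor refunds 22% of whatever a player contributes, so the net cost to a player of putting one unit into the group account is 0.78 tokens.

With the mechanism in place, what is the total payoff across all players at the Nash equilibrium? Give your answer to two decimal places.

1756.44 tokens

The effective private return per unit is now (5.9/7) / 0.78 = 1.0806 > 1, so every player's dominant strategy flips to full contribution.
At the Nash equilibrium everyone contributes 41. Group total payoff = 7 × (41 × 0.22 + 5.9 × 41) = 1756.44.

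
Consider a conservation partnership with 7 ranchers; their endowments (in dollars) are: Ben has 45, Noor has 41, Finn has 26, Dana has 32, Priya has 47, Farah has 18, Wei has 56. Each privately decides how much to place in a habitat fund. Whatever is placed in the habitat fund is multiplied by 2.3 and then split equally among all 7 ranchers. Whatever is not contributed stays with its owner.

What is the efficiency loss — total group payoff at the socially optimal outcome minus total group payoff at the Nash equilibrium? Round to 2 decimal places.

The private return per contributed unit is 2.3/7 = 0.3286 < 1 for every player regardless of endowment, so the Nash equilibrium is zero contribution and the group total is Σ E_j = 45 + 41 + 26 + 32 + 47 + 18 + 56 = 265.
Each contributed unit returns 2.300 to the group, so the social optimum is full contribution by everyone: group total = 2.300 × 265 = 609.50.
Efficiency loss = (2.300 − 1) × 265 = 344.50.

344.50 dollars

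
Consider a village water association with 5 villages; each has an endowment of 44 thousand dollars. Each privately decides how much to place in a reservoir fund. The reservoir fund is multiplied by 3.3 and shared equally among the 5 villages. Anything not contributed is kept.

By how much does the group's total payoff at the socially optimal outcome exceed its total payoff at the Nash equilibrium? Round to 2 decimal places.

Each contributed unit returns 3.3/5 = 0.6600 to its contributor — below 1 — so contributing 0 is dominant for every player. At the Nash equilibrium everyone keeps their 44, and the group total is 5 × 44 = 220.
Each contributed unit returns 3.300 to the group as a whole (0.6600 to each of 5 players), which exceeds 1, so the social optimum is full contribution: group total = 3.300 × 220 = 726.00.
Efficiency loss = 726.00 − 220 = 506.00.

506.00 thousand dollars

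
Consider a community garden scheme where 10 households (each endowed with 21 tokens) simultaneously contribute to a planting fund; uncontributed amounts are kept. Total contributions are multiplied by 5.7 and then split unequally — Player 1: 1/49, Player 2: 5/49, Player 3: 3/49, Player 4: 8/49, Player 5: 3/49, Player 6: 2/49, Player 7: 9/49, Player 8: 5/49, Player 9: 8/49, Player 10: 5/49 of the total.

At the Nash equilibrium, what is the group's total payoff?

308.70 tokens

For player j, contributing a unit is worthwhile iff 5.7 × (j's share) ≥ 1, i.e. iff j's share is at least 0.1754.
Only Player 7 (9/49) clears that bar, contributing 21; the remaining 9 contribute 0. Total contributed: 21.
The planting fund pays out 5.7 × 21 = 119.70 in total (split across the unequal shares, but the aggregate is all that matters for the group sum).
The 9 free-riders keep 21 each, adding 189. Group total = 189 + 119.70 = 308.70.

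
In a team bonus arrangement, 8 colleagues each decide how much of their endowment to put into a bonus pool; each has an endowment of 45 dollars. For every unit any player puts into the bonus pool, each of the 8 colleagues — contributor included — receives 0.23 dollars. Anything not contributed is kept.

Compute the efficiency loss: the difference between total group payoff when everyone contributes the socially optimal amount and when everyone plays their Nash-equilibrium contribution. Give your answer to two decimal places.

The private return per contributed unit is 0.23 < 1, so contributing 0 is dominant for every player. At the Nash equilibrium everyone keeps their 45, and the group total is 8 × 45 = 360.
Each contributed unit returns 1.840 to the group as a whole (0.23 to each of 8 players), which exceeds 1, so the social optimum is full contribution: group total = 1.840 × 360 = 662.40.
Efficiency loss = 662.40 − 360 = 302.40.

302.40 dollars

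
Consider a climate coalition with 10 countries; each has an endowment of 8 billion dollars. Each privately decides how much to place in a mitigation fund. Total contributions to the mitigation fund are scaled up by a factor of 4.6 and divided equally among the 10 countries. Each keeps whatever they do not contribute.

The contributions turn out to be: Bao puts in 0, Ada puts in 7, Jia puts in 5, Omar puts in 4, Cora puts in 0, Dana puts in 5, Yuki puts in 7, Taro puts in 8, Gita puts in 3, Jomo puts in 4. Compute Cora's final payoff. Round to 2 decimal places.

27.78 billion dollars

Total contributed: 0 + 7 + 5 + 4 + 0 + 5 + 7 + 8 + 3 + 4 = 43.
Each receives 4.6 × 43 / 10 = 19.78 from the mitigation fund.
Cora keeps 8 − 0 = 8, so Cora's payoff is 8 + 19.78 = 27.78.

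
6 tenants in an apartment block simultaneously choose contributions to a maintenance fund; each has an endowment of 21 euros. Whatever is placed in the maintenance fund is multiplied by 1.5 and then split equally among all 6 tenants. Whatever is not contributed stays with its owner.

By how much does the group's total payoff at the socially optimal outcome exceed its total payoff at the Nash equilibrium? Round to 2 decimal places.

63.00 euros

Each contributed unit returns 1.5/6 = 0.2500 to its contributor — below 1 — so contributing 0 is dominant for every player. At the Nash equilibrium everyone keeps their 21, and the group total is 6 × 21 = 126.
Each contributed unit returns 1.500 to the group as a whole (0.2500 to each of 6 players), which exceeds 1, so the social optimum is full contribution: group total = 1.500 × 126 = 189.00.
Efficiency loss = 189.00 − 126 = 63.00.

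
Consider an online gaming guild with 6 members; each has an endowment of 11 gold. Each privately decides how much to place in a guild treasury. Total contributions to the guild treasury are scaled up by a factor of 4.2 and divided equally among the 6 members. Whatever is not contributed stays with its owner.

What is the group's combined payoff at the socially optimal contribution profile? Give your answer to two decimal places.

277.20 gold

Each contributed unit returns 4.200 to the group as a whole (0.7000 to each of 6 players), which exceeds 1, so the social optimum is full contribution: group total = 4.200 × 66 = 277.20.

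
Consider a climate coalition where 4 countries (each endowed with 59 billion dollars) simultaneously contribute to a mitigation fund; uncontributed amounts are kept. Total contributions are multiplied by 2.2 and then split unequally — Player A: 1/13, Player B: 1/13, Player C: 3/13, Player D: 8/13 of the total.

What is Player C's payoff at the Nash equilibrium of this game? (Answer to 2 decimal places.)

Each unit j contributes comes back to j as 2.2 × (j's share), so j prefers to contribute only if that share exceeds 1/2.2 = 0.4545; otherwise keeping the unit dominates.
Player D alone (share 8/13) is above the threshold, contributing 59; the remaining 3 contribute 0. Total contributed: 59.
Player C keeps 59 and receives 2.2 × 59 × 3/13 = 29.95 from the mitigation fund, for a payoff of 88.95.

88.95 billion dollars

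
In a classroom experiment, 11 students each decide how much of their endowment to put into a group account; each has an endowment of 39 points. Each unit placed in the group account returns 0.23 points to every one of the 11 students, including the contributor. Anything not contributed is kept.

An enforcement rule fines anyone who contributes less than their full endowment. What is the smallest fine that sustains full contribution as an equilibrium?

Given the others contribute fully, the best deviation is to contribute 0 (any partial contribution still incurs the fine and gives up units whose private return 0.23 is below 1).
Deviating from 39 to 0 saves 39 points but forfeits the deviator's share of the drop in the group account: 0.23 × 39 = 8.97.
So the deviation gain is 39 − 8.97 = 30.03, and the fine must be at least 30.03 points to wipe it out.

30.03 points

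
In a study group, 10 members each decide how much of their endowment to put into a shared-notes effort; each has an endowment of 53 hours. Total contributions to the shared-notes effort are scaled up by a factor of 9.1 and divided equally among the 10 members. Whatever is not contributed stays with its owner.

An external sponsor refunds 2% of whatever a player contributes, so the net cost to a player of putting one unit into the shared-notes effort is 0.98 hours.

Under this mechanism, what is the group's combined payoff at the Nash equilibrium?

With the mechanism, a contributed unit returns (9.1/10) / 0.98 = 0.9286 per unit of net cost — still below 1 — so contributing 0 remains dominant for every player.
At the Nash equilibrium no one contributes; group total payoff = 10 × 53 = 530.

530.00 hours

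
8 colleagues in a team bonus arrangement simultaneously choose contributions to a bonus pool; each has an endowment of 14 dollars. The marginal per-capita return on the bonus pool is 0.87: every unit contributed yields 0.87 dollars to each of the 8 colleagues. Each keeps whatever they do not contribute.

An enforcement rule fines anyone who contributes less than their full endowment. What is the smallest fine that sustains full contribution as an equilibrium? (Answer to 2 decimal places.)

1.82 dollars

Given the others contribute fully, the best deviation is to contribute 0 (any partial contribution still incurs the fine and gives up units whose private return 0.87 is below 1).
Deviating from 14 to 0 saves 14 dollars but forfeits the deviator's share of the drop in the bonus pool: 0.87 × 14 = 12.18.
So the deviation gain is 14 − 12.18 = 1.82, and the fine must be at least 1.82 dollars to wipe it out.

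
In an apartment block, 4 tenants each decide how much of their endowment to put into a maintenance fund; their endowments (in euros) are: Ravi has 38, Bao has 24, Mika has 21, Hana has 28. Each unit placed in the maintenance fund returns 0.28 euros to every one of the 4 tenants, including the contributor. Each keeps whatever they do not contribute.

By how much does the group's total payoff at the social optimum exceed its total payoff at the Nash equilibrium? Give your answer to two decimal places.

13.32 euros

The private return per contributed unit is 0.28 < 1 for everyone, so the Nash equilibrium is zero contribution and the group total is Σ E_j = 38 + 24 + 21 + 28 = 111.
Each contributed unit returns 1.120 to the group, so the social optimum is full contribution by everyone: group total = 1.120 × 111 = 124.32.
Efficiency loss = (1.120 − 1) × 111 = 13.32.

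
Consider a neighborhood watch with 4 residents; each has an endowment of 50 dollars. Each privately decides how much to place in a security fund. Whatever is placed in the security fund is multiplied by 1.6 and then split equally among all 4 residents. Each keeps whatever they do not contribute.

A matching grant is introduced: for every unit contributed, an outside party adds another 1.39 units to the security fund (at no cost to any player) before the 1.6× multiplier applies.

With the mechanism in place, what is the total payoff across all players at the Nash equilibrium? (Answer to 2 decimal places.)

Even with the mechanism, each unit contributed returns only 1.6 × 2.39 / 4 = 0.9560 per unit of net cost, so contributing nothing is still dominant.
Everyone keeps their endowment and the group total is 4 × 50 = 200.

200.00 dollars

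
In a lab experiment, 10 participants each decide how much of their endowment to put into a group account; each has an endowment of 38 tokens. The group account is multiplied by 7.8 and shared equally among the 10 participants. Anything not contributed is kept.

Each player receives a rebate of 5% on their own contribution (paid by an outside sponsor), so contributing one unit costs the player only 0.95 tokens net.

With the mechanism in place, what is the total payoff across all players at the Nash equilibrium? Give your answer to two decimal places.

With the mechanism, a contributed unit returns (7.8/10) / 0.95 = 0.8211 per unit of net cost — still below 1 — so contributing 0 remains dominant for every player.
At the Nash equilibrium no one contributes; group total payoff = 10 × 38 = 380.

380.00 tokens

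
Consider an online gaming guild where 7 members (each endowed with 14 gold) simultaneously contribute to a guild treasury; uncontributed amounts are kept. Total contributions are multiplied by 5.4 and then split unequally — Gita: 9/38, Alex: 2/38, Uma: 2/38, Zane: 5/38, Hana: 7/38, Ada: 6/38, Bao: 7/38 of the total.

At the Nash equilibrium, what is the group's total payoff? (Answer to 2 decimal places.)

159.60 gold

A player with share s gets back 5.4·s per unit contributed, so full contribution is dominant for anyone with s > 1/5.4 = 0.1852 and zero contribution is dominant for anyone below.
Gita alone (share 9/38) is above the threshold, contributing 14; the remaining 6 contribute 0. Total contributed: 14.
The guild treasury pays out 5.4 × 14 = 75.60 in total (split across the unequal shares, but the aggregate is all that matters for the group sum).
The 6 free-riders keep 14 each, adding 84. Group total = 84 + 75.60 = 159.60.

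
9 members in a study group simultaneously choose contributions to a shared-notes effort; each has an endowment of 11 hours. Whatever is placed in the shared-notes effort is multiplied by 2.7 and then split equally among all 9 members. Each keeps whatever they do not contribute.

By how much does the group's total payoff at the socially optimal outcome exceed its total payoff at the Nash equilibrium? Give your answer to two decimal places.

Each contributed unit returns 2.7/9 = 0.3000 to its contributor — below 1 — so contributing 0 is dominant for every player. At the Nash equilibrium everyone keeps their 11, and the group total is 9 × 11 = 99.
Each contributed unit returns 2.700 to the group as a whole (0.3000 to each of 9 players), which exceeds 1, so the social optimum is full contribution: group total = 2.700 × 99 = 267.30.
Efficiency loss = 267.30 − 99 = 168.30.

168.30 hours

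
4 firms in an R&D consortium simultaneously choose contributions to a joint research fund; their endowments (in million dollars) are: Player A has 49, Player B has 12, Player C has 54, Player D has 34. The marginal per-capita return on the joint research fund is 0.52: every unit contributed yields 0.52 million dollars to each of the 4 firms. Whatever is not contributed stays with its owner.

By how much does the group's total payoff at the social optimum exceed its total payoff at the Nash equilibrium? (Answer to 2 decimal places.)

The private return per contributed unit is 0.52 < 1 for everyone, so the Nash equilibrium is zero contribution and the group total is Σ E_j = 49 + 12 + 54 + 34 = 149.
Each contributed unit returns 2.080 to the group, so the social optimum is full contribution by everyone: group total = 2.080 × 149 = 309.92.
Efficiency loss = (2.080 − 1) × 149 = 160.92.

160.92 million dollars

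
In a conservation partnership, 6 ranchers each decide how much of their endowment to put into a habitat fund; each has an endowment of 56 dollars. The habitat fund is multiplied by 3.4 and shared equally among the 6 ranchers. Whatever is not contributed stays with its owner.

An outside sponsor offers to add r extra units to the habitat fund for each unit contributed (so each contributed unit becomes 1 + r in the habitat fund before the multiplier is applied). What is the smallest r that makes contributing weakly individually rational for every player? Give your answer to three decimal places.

With matching at rate r, one contributed unit becomes (1 + r) in the habitat fund and returns 3.4 × (1 + r) / 6 to the contributor.
Setting this equal to 1: 1 + r = 6/3.4 = 1.7647.
So the minimum matching rate is r = 1.7647 − 1 = 0.765.

0.765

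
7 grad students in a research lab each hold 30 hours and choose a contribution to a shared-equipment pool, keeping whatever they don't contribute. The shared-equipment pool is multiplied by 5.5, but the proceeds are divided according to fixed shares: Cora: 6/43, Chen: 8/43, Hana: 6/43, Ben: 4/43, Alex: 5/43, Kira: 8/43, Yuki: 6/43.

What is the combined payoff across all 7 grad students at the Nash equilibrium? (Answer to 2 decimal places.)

A player with share s gets back 5.5·s per unit contributed, so full contribution is dominant for anyone with s > 1/5.5 = 0.1818 and zero contribution is dominant for anyone below.
Chen and Kira are above the threshold, contributing 30 each; the remaining 5 contribute 0. Total contributed: 60.
The shared-equipment pool pays out 5.5 × 60 = 330.00 in total (split across the unequal shares, but the aggregate is all that matters for the group sum).
The 5 free-riders keep 30 each, adding 150. Group total = 150 + 330.00 = 480.00.

480.00 hours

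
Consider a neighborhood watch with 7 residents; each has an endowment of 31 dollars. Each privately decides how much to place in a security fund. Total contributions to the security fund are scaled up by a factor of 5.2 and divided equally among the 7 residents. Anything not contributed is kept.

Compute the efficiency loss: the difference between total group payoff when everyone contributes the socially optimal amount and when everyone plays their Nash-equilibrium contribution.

911.40 dollars

Each contributed unit returns 5.2/7 = 0.7429 to its contributor — below 1 — so contributing 0 is dominant for every player. At the Nash equilibrium everyone keeps their 31, and the group total is 7 × 31 = 217.
Each contributed unit returns 5.200 to the group as a whole (0.7429 to each of 7 players), which exceeds 1, so the social optimum is full contribution: group total = 5.200 × 217 = 1128.40.
Efficiency loss = 1128.40 − 217 = 911.40.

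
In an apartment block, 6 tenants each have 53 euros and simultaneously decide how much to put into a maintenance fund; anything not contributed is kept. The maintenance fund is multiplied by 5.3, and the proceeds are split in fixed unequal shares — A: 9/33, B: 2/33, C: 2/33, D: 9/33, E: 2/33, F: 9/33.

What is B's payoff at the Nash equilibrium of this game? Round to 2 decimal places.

Each unit j contributes comes back to j as 5.3 × (j's share), so j prefers to contribute only if that share exceeds 1/5.3 = 0.1887; otherwise keeping the unit dominates.
A, D and F clear that bar, contributing 53 each; the remaining 3 contribute 0. Total contributed: 159.
B keeps 53 and receives 5.3 × 159 × 2/33 = 51.07 from the maintenance fund, for a payoff of 104.07.

104.07 euros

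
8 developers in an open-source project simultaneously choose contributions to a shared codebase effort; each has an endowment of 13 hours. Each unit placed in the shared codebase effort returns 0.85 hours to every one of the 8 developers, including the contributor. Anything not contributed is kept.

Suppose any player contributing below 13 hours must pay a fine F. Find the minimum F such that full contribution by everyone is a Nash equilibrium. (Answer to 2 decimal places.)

1.95 hours

Given the others contribute fully, the best deviation is to contribute 0 (any partial contribution still incurs the fine and gives up units whose private return 0.85 is below 1).
Deviating from 13 to 0 saves 13 hours but forfeits the deviator's share of the drop in the shared codebase effort: 0.85 × 13 = 11.05.
So the deviation gain is 13 − 11.05 = 1.95, and the fine must be at least 1.95 hours to wipe it out.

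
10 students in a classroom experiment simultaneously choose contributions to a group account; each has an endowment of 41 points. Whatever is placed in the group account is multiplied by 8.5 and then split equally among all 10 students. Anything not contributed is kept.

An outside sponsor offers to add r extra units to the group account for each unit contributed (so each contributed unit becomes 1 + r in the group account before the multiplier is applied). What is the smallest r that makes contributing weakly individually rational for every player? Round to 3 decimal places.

With matching at rate r, one contributed unit becomes (1 + r) in the group account and returns 8.5 × (1 + r) / 10 to the contributor.
Setting this equal to 1: 1 + r = 10/8.5 = 1.1765.
So the minimum matching rate is r = 1.1765 − 1 = 0.176.

0.176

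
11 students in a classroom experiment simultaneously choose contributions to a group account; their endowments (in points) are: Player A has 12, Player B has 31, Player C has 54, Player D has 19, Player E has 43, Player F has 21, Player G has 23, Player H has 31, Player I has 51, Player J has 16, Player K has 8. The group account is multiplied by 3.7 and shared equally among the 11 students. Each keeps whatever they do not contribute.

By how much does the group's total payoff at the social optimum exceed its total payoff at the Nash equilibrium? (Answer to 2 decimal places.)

The private return per contributed unit is 3.7/11 = 0.3364 < 1 for every player regardless of endowment, so the Nash equilibrium is zero contribution and the group total is Σ E_j = 12 + 31 + 54 + 19 + 43 + 21 + 23 + 31 + 51 + 16 + 8 = 309.
Each contributed unit returns 3.700 to the group, so the social optimum is full contribution by everyone: group total = 3.700 × 309 = 1143.30.
Efficiency loss = (3.700 − 1) × 309 = 834.30.

834.30 points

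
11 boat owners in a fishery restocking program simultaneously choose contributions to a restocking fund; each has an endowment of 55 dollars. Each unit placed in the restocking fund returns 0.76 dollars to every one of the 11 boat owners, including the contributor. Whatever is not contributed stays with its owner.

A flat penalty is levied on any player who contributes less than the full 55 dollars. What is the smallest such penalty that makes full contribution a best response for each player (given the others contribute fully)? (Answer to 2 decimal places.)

Given the others contribute fully, the best deviation is to contribute 0 (any partial contribution still incurs the fine and gives up units whose private return 0.76 is below 1).
Deviating from 55 to 0 saves 55 dollars but forfeits the deviator's share of the drop in the restocking fund: 0.76 × 55 = 41.80.
So the deviation gain is 55 − 41.80 = 13.20, and the fine must be at least 13.20 dollars to wipe it out.

13.20 dollars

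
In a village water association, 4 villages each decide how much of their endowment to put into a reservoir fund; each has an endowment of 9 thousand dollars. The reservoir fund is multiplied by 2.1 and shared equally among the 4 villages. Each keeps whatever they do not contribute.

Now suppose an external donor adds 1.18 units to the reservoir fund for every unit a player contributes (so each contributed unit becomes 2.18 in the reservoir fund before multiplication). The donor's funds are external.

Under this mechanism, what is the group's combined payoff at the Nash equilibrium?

Under the mechanism each unit contributed yields 2.1 × 2.18 / 4 = 1.1445 back to its contributor per unit of net cost, which exceeds 1, making full contribution the dominant choice for everyone.
So the Nash equilibrium is full contribution by all 4; the group earns 2.1 × 2.18 × 36 = 164.81.

164.81 thousand dollars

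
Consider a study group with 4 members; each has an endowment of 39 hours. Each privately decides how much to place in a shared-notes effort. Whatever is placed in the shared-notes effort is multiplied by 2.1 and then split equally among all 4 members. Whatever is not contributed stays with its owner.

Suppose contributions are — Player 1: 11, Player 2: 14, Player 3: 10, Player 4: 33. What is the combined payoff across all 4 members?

230.80 hours

Total contributed: 11 + 14 + 10 + 33 = 68; total kept: 4 × 39 − 68 = 88.
The shared-notes effort pays out 2.1 × 68 = 142.80 in aggregate.
Group total = 88 + 142.80 = 230.80.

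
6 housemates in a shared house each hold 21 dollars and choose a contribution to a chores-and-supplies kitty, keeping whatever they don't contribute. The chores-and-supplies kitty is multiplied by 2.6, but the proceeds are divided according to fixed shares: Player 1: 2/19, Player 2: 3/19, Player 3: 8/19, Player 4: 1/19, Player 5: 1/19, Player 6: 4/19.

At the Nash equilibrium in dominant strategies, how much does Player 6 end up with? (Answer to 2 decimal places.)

Player j's private return per contributed unit is 2.6 × (j's share). Contributing is weakly dominant for j when that share is at least 1/2.6 = 0.3846, and contributing 0 is dominant otherwise.
Only Player 3 (8/19) clears that bar, contributing 21; the remaining 5 contribute 0. Total contributed: 21.
Player 6 keeps 21 and receives 2.6 × 21 × 4/19 = 11.49 from the chores-and-supplies kitty, for a payoff of 32.49.

32.49 dollars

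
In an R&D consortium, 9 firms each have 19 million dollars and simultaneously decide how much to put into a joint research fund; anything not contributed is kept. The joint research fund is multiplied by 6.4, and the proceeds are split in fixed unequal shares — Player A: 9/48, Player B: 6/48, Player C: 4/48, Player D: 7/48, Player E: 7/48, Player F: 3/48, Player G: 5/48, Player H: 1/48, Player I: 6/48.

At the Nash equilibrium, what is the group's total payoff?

273.60 million dollars

Player j's private return per contributed unit is 6.4 × (j's share). Contributing is weakly dominant for j when that share is at least 1/6.4 = 0.1563, and contributing 0 is dominant otherwise.
Only Player A (9/48) clears that bar, contributing 19; the remaining 8 contribute 0. Total contributed: 19.
The joint research fund pays out 6.4 × 19 = 121.60 in total (split across the unequal shares, but the aggregate is all that matters for the group sum).
The 8 free-riders keep 19 each, adding 152. Group total = 152 + 121.60 = 273.60.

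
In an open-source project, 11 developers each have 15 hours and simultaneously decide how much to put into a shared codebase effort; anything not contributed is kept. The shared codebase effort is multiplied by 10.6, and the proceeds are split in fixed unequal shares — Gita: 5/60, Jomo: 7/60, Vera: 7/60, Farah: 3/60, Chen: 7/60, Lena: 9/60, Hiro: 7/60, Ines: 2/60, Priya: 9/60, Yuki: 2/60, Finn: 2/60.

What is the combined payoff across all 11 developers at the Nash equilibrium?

A player with share s gets back 10.6·s per unit contributed, so full contribution is dominant for anyone with s > 1/10.6 = 0.0943 and zero contribution is dominant for anyone below.
Jomo, Vera, Chen, Lena, Hiro and Priya clear that bar, contributing 15 each; the remaining 5 contribute 0. Total contributed: 90.
The shared codebase effort pays out 10.6 × 90 = 954.00 in total (split across the unequal shares, but the aggregate is all that matters for the group sum).
The 5 free-riders keep 15 each, adding 75. Group total = 75 + 954.00 = 1029.00.

1029.00 hours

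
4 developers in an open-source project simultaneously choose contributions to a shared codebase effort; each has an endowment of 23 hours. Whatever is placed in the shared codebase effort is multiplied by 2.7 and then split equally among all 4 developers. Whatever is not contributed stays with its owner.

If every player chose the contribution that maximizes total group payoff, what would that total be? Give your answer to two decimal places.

248.40 hours

Each contributed unit returns 2.700 to the group as a whole (0.6750 to each of 4 players), which exceeds 1, so the social optimum is full contribution: group total = 2.700 × 92 = 248.40.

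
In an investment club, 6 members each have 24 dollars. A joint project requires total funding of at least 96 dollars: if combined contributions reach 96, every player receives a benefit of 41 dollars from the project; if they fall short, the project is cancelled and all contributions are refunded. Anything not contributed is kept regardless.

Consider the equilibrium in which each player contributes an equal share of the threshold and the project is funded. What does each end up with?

Equal share of the threshold: 96/6 = 16.
At this profile no one gains by cutting their contribution: any cut drops the total below 96, the project is cancelled, contributions are refunded, and the deviator ends with 24, which is less than 24 − 16 + 41 = 49. Contributing more than 16 just wastes the excess. So contributing exactly 16 is a best response.
Each player's payoff: 24 − 16 + 41 = 49.

49 dollars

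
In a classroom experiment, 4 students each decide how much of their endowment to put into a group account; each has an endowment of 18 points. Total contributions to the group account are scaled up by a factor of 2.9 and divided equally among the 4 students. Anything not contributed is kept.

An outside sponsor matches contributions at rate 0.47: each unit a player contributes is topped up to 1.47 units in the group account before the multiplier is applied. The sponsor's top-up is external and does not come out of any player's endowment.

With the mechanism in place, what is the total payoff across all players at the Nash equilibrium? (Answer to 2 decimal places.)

306.94 points

With the mechanism, a contributed unit returns 2.9 × 1.47 / 4 = 1.0658 per unit of net cost to the contributor — now above 1 — so contributing fully is weakly dominant for every player.
So the Nash equilibrium is full contribution by all 4; the group earns 2.9 × 1.47 × 72 = 306.94.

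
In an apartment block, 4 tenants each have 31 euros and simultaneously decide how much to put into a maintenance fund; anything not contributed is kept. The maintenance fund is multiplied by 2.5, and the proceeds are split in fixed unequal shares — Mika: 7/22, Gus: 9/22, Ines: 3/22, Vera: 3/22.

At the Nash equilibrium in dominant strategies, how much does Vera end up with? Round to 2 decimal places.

Each unit j contributes comes back to j as 2.5 × (j's share), so j prefers to contribute only if that share exceeds 1/2.5 = 0.4000; otherwise keeping the unit dominates.
Gus alone (share 9/22) is above the threshold, contributing 31; the remaining 3 contribute 0. Total contributed: 31.
Vera keeps 31 and receives 2.5 × 31 × 3/22 = 10.57 from the maintenance fund, for a payoff of 41.57.

41.57 euros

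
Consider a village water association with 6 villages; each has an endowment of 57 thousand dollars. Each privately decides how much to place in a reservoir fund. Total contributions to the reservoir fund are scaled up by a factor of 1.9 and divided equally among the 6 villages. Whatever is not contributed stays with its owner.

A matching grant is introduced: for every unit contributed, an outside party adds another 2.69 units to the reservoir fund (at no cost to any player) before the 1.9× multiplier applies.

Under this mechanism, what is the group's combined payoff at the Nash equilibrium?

2397.76 thousand dollars

The effective private return per unit is now 1.9 × 3.69 / 6 = 1.1685 > 1, so every player's dominant strategy flips to full contribution.
So the Nash equilibrium is full contribution by all 6; the group earns 1.9 × 3.69 × 342 = 2397.76.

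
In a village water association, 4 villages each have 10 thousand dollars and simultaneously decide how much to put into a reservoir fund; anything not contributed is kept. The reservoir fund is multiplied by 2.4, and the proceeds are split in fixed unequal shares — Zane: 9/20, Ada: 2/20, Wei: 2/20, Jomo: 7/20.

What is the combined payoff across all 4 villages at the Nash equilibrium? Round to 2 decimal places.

54.00 thousand dollars

For player j, contributing a unit is worthwhile iff 2.4 × (j's share) ≥ 1, i.e. iff j's share is at least 0.4167.
Only Zane (9/20) clears that bar, contributing 10; the remaining 3 contribute 0. Total contributed: 10.
The reservoir fund pays out 2.4 × 10 = 24.00 in total (split across the unequal shares, but the aggregate is all that matters for the group sum).
The 3 free-riders keep 10 each, adding 30. Group total = 30 + 24.00 = 54.00.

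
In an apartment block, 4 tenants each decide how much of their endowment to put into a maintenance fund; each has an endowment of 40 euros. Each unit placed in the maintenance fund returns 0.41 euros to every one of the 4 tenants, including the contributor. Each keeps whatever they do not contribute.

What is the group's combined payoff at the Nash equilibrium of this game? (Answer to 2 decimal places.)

The private return per contributed unit is 0.41 < 1, so contributing 0 is dominant for every player. At the Nash equilibrium everyone keeps their 40, and the group total is 4 × 40 = 160.

160.00 euros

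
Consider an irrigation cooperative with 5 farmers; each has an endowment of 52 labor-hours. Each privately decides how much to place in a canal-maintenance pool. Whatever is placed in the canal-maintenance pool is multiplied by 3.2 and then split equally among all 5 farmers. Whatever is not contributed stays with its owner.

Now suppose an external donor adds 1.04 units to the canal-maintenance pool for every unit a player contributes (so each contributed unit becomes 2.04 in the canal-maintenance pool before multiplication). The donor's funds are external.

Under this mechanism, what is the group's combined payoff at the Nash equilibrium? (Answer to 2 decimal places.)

The effective private return per unit is now 3.2 × 2.04 / 5 = 1.3056 > 1, so every player's dominant strategy flips to full contribution.
At the Nash equilibrium everyone contributes 52. Group total payoff = 3.2 × 2.04 × 260 = 1697.28.

1697.28 labor-hours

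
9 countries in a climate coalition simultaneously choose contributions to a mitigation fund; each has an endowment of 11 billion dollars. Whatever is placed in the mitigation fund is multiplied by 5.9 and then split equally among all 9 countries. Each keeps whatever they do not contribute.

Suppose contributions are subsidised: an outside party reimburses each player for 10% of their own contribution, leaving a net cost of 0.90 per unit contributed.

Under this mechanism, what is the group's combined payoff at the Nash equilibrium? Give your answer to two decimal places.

99.00 billion dollars

With the mechanism, a contributed unit returns (5.9/9) / 0.90 = 0.7284 per unit of net cost — still below 1 — so contributing 0 remains dominant for every player.
Everyone keeps their endowment and the group total is 9 × 11 = 99.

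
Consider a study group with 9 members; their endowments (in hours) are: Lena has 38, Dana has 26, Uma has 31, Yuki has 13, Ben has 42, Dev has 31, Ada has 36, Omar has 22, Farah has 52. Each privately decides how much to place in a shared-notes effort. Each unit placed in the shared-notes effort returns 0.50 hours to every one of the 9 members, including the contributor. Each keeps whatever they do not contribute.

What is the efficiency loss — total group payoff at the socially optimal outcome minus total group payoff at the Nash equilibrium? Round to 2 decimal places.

The private return per contributed unit is 0.50 < 1 for everyone, so the Nash equilibrium is zero contribution and the group total is Σ E_j = 38 + 26 + 31 + 13 + 42 + 31 + 36 + 22 + 52 = 291.
Each contributed unit returns 4.500 to the group, so the social optimum is full contribution by everyone: group total = 4.500 × 291 = 1309.50.
Efficiency loss = (4.500 − 1) × 291 = 1018.50.

1018.50 hours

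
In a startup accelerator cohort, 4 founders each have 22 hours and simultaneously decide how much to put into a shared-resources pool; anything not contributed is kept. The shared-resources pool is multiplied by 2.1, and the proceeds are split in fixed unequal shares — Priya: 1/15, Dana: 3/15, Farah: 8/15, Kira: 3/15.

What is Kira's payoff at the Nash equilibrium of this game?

31.24 hours

Player j's private return per contributed unit is 2.1 × (j's share). Contributing is weakly dominant for j when that share is at least 1/2.1 = 0.4762, and contributing 0 is dominant otherwise.
Only Farah (8/15) clears that bar, contributing 22; the remaining 3 contribute 0. Total contributed: 22.
Kira keeps 22 and receives 2.1 × 22 × 3/15 = 9.24 from the shared-resources pool, for a payoff of 31.24.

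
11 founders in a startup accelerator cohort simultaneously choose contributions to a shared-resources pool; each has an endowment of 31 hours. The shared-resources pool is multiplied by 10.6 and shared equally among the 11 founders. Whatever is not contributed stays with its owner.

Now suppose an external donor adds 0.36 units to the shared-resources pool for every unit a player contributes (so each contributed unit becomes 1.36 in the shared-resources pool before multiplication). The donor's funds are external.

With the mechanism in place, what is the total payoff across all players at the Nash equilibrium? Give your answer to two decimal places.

With the mechanism, a contributed unit returns 10.6 × 1.36 / 11 = 1.3105 per unit of net cost to the contributor — now above 1 — so contributing fully is weakly dominant for every player.
At the Nash equilibrium everyone contributes 31. Group total payoff = 10.6 × 1.36 × 341 = 4915.86.

4915.86 hours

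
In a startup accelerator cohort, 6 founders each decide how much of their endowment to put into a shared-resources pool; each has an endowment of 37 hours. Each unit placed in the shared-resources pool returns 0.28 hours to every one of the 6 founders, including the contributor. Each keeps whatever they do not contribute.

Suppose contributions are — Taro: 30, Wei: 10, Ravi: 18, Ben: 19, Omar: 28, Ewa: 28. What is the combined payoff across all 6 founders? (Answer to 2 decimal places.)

312.44 hours

Total contributed: 30 + 10 + 18 + 19 + 28 + 28 = 133; total kept: 6 × 37 − 133 = 89.
The shared-resources pool pays out 0.28 × 6 × 133 = 223.44 in aggregate.
Group total = 89 + 223.44 = 312.44.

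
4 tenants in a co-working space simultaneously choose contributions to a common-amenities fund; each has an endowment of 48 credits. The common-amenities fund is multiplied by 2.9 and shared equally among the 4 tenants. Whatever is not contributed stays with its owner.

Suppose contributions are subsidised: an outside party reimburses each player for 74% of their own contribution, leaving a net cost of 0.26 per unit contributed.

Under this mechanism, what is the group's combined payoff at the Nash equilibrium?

With the mechanism, a contributed unit returns (2.9/4) / 0.26 = 2.7885 per unit of net cost to the contributor — now above 1 — so contributing fully is weakly dominant for every player.
At the Nash equilibrium everyone contributes 48. Group total payoff = 4 × (48 × 0.74 + 2.9 × 48) = 698.88.

698.88 credits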